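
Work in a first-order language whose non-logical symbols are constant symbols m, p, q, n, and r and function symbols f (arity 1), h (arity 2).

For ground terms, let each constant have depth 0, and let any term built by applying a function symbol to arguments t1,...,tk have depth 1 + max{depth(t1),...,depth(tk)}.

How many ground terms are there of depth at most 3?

1601495

Count level by level. With function symbols f/1, h/2, the terms of depth ≤ k are the 5 constants together with each function applied to depth-≤(k−1) tuples, so N_k = 5 + N_{k-1} + N_{k-1}^2.
N_0 = 5
N_1 = 5 + 5 + 5^2 = 35
N_2 = 5 + 35 + 35^2 = 1265
N_3 = 5 + 1265 + 1265^2 = 1601495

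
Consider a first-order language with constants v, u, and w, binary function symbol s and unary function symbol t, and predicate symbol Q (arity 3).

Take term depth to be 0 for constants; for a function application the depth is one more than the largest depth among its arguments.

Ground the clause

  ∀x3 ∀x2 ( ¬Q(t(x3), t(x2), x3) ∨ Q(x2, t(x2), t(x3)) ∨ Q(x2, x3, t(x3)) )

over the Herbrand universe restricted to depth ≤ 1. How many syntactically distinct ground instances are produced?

Ground terms of depth ≤ 1:
  Write N_k for the number of ground terms of depth ≤ k. A term of depth ≤ k is either a constant or a function symbol applied to arguments of depth ≤ k−1, so N_k = 3 + N_{k-1}^2 + N_{k-1}.
  N_0 = 3
  N_1 = 3 + 3^2 + 3 = 15
So there are 15 ground terms available for substitution.
The clause has 2 distinct variables (x3, x2), each appearing in the body. In the free term algebra distinct substitutions yield syntactically distinct ground instances.
Number of ground instances = 15^2 = 225.

225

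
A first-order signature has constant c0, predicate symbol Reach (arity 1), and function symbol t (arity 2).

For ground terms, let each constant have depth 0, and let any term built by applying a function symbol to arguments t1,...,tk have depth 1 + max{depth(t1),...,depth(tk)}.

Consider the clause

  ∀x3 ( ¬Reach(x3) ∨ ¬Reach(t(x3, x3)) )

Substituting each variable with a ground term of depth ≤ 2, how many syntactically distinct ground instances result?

5

Ground terms of depth ≤ 2:
  If N_k denotes the number of depth-≤k ground terms, the 1 constant gives N_0 = 1, and each function symbol of arity r contributes N_{k-1}^r new terms at level k: N_k = 1 + N_{k-1}^2.
  N_0 = 1
  N_1 = 1 + 1^2 = 2
  N_2 = 1 + 2^2 = 5
So there are 5 ground terms available for substitution.
The variable x3 ranges independently over the available ground terms, and distinct assignments produce distinct instances.
Number of ground instances = 5.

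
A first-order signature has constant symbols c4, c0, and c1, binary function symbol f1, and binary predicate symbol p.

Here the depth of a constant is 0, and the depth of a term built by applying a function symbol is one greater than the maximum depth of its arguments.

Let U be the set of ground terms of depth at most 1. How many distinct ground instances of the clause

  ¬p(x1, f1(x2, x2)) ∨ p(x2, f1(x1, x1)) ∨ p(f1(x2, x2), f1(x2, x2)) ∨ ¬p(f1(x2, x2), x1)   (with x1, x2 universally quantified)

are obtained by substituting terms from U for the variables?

Ground terms of depth ≤ 1:
  Count level by level. With function symbols f1/2, the terms of depth ≤ k are the 3 constants together with each function applied to depth-≤(k−1) tuples, so N_k = 3 + N_{k-1}^2.
  N_0 = 3
  N_1 = 3 + 3^2 = 12
  Explicitly: c4, c0, c1, f1(c4, c4), f1(c4, c0), f1(c4, c1), f1(c0, c4), f1(c0, c0), f1(c0, c1), f1(c1, c4), f1(c1, c0), f1(c1, c1).
So there are 12 ground terms available for substitution.
There are 2 variables to instantiate (x1, x2), each occurring in at least one literal, so different choices give different ground instances.
Number of ground instances = 12^2 = 144.

144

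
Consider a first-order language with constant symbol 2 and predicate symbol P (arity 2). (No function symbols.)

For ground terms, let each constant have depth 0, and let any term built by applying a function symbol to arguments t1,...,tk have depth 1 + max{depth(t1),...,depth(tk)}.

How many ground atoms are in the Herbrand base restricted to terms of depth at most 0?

1

First count ground terms of depth ≤ 0.
With no function symbols every ground term is a constant, so there is exactly 1 ground term at every depth bound.
N_0 = 1
Explicitly: 2.
So |H| = 1.
Ground atoms are formed by filling each argument slot of a predicate with a term from H, so an r-ary predicate gives |H|^r atoms:
  P: 1^2 = 1
Total ground atoms: 1.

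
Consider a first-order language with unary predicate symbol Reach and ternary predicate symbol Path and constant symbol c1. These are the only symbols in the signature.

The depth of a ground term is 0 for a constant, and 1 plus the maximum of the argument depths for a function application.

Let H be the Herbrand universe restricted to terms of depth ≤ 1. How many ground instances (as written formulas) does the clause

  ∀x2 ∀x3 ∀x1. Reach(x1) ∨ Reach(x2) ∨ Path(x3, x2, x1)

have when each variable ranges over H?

Ground terms of depth ≤ 1:
  With no function symbols every ground term is a constant, so there is exactly 1 ground term at every depth bound.
  N_0 = 1
  N_1 = 1
  Explicitly: c1.
So there is exactly 1 ground term available for substitution.
There are 3 variables to instantiate (x2, x3, x1), each occurring in at least one literal, so different choices give different ground instances.
Number of ground instances = 1^3 = 1.

1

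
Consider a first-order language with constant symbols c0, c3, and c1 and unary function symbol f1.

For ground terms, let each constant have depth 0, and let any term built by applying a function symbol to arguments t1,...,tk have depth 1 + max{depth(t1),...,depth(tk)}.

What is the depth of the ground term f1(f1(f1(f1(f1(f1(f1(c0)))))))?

7

depth(f1(c0)) = 1 + depth(c0) = 1 + 0 = 1
depth(f1(f1(c0))) = 1 + depth(f1(c0)) = 1 + 1 = 2
depth(f1(f1(f1(c0)))) = 1 + depth(f1(f1(c0))) = 1 + 2 = 3
depth(f1(f1(f1(f1(c0))))) = 1 + depth(f1(f1(f1(c0)))) = 1 + 3 = 4
depth(f1(f1(f1(f1(f1(c0)))))) = 1 + depth(f1(f1(f1(f1(c0))))) = 1 + 4 = 5
depth(f1(f1(f1(f1(f1(f1(c0))))))) = 1 + depth(f1(f1(f1(f1(f1(c0)))))) = 1 + 5 = 6
depth(f1(f1(f1(f1(f1(f1(f1(c0)))))))) = 1 + depth(f1(f1(f1(f1(f1(f1(c0))))))) = 1 + 6 = 7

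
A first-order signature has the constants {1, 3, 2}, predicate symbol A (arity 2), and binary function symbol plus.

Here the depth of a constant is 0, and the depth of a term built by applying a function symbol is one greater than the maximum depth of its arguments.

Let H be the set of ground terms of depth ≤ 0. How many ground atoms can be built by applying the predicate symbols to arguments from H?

9

First count ground terms of depth ≤ 0.
Write N_k for the number of ground terms of depth ≤ k. A term of depth ≤ k is either a constant or a function symbol applied to arguments of depth ≤ k−1, so N_k = 3 + N_{k-1}^2.
N_0 = 3
Explicitly: 1, 3, 2.
So |H| = 3.
Each predicate of arity r yields |H|^r ground atoms (one per choice of an r-tuple from H):
  A: 3^2 = 9
Total ground atoms: 9.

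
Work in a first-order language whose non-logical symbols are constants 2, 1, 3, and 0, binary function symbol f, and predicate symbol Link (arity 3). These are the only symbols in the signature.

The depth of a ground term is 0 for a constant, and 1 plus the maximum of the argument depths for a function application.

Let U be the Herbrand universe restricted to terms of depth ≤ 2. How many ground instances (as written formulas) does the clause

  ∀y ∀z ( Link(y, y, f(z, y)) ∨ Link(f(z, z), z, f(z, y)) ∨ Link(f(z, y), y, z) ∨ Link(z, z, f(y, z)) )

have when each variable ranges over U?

Ground terms of depth ≤ 2:
  Let N_k = |{terms of depth ≤ k}|. Then N_0 = 4 and N_k = 4 + N_{k-1}^2 for k ≥ 1 (one summand per function symbol, arity giving the exponent).
  N_0 = 4
  N_1 = 4 + 4^2 = 20
  N_2 = 4 + 20^2 = 404
So there are 404 ground terms available for substitution.
Each of y, z ranges independently over the available ground terms, and distinct assignments produce distinct instances.
Number of ground instances = 404^2 = 163216.

163216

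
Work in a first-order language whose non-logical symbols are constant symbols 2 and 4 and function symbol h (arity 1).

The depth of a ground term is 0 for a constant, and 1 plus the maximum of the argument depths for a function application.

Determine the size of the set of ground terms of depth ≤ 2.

6

If N_k denotes the number of depth-≤k ground terms, the 2 constants give N_0 = 2, and each function symbol of arity r contributes N_{k-1}^r new terms at level k: N_k = 2 + N_{k-1}.
N_0 = 2
N_1 = 2 + 2 = 4
N_2 = 2 + 4 = 6
Explicitly: 2, 4, h(2), h(4), h(h(2)), h(h(4)).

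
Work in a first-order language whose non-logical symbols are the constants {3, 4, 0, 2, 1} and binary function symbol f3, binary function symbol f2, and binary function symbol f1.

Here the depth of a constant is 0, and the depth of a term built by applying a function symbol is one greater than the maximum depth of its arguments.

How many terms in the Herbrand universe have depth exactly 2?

If N_k denotes the number of depth-≤k ground terms, the 5 constants give N_0 = 5, and each function symbol of arity r contributes N_{k-1}^r new terms at level k: N_k = 5 + N_{k-1}^2 + N_{k-1}^2 + N_{k-1}^2.
N_0 = 5
N_1 = 5 + 5^2 + 5^2 + 5^2 = 80
N_2 = 5 + 80^2 + 80^2 + 80^2 = 19205
Terms of depth exactly 2: N_2 − N_1 = 19205 − 80 = 19125.

19125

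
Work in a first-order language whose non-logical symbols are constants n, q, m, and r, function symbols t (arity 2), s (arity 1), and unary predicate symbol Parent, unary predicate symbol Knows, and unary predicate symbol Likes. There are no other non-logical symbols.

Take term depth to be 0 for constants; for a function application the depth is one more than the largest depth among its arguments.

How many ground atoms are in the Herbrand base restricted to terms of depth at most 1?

First count ground terms of depth ≤ 1.
Write N_k for the number of ground terms of depth ≤ k. A term of depth ≤ k is either a constant or a function symbol applied to arguments of depth ≤ k−1, so N_k = 4 + N_{k-1}^2 + N_{k-1}.
N_0 = 4
N_1 = 4 + 4^2 + 4 = 24
So |H| = 24.
For each predicate symbol, the number of ground atoms is |H| raised to its arity; summing:
  Parent: 24;  Knows: 24;  Likes: 24
Total ground atoms: 24 + 24 + 24 = 72.

72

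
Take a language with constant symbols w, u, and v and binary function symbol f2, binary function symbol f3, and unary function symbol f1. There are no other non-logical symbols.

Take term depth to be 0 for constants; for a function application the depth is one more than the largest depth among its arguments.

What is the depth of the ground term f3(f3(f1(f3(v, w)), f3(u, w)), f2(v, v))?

depth(f3(v, w)) = 1 + max(0, 0) = 1
depth(f1(f3(v, w))) = 1 + depth(f3(v, w)) = 1 + 1 = 2
depth(f3(u, w)) = 1 + max(0, 0) = 1
depth(f3(f1(f3(v, w)), f3(u, w))) = 1 + max(2, 1) = 3
depth(f2(v, v)) = 1 + max(0, 0) = 1
depth(f3(f3(f1(f3(v, w)), f3(u, w)), f2(v, v))) = 1 + max(3, 1) = 4

4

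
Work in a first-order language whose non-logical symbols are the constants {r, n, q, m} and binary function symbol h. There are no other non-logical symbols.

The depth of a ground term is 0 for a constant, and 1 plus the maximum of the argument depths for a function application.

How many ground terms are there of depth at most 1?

Let N_k = |{terms of depth ≤ k}|. Then N_0 = 4 and N_k = 4 + N_{k-1}^2 for k ≥ 1 (one summand per function symbol, arity giving the exponent).
N_0 = 4
N_1 = 4 + 4^2 = 20

20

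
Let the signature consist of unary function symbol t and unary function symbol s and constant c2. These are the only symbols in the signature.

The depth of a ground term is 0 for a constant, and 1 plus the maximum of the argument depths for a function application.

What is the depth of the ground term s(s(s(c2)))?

3

depth(s(c2)) = 1 + depth(c2) = 1 + 0 = 1
depth(s(s(c2))) = 1 + depth(s(c2)) = 1 + 1 = 2
depth(s(s(s(c2)))) = 1 + depth(s(s(c2))) = 1 + 2 = 3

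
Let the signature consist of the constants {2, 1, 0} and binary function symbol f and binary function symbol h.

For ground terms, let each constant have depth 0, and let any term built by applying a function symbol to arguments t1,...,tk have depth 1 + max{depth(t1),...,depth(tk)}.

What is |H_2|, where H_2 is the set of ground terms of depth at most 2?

Count level by level. With function symbols f/2, h/2, the terms of depth ≤ k are the 3 constants together with each function applied to depth-≤(k−1) tuples, so N_k = 3 + N_{k-1}^2 + N_{k-1}^2.
N_0 = 3
N_1 = 3 + 3^2 + 3^2 = 21
N_2 = 3 + 21^2 + 21^2 = 885

885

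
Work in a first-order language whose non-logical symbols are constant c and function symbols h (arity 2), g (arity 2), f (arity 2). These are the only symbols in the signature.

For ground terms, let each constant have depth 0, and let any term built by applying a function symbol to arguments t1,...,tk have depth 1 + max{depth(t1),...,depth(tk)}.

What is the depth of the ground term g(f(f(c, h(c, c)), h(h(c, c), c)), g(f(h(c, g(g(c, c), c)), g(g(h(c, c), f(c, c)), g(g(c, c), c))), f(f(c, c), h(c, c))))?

6

depth(h(c, c)) = 1 + max(0, 0) = 1
depth(f(c, h(c, c))) = 1 + max(0, 1) = 2
depth(h(h(c, c), c)) = 1 + max(1, 0) = 2
depth(f(f(c, h(c, c)), h(h(c, c), c))) = 1 + max(2, 2) = 3
depth(g(c, c)) = 1 + max(0, 0) = 1
depth(g(g(c, c), c)) = 1 + max(1, 0) = 2
depth(h(c, g(g(c, c), c))) = 1 + max(0, 2) = 3
depth(f(c, c)) = 1 + max(0, 0) = 1
depth(g(h(c, c), f(c, c))) = 1 + max(1, 1) = 2
depth(g(g(h(c, c), f(c, c)), g(g(c, c), c))) = 1 + max(2, 2) = 3
depth(f(h(c, g(g(c, c), c)), g(g(h(c, c), f(c, c)), g(g(c, c), c)))) = 1 + max(3, 3) = 4
depth(f(f(c, c), h(c, c))) = 1 + max(1, 1) = 2
depth(g(f(h(c, g(g(c, c), c)), g(g(h(c, c), f(c, c)), g(g(c, c), c))), f(f(c, c), h(c, c)))) = 1 + max(4, 2) = 5
depth(g(f(f(c, h(c, c)), h(h(c, c), c)), g(f(h(c, g(g(c, c), c)), g(g(h(c, c), f(c, c)), g(g(c, c), c))), f(f(c, c), h(c, c))))) = 1 + max(3, 5) = 6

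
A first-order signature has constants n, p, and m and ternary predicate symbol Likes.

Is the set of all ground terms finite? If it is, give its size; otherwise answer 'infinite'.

There are no function symbols, so every ground term is one of the 3 constants.
The Herbrand universe is {n, p, m}, which is finite with 3 elements.

3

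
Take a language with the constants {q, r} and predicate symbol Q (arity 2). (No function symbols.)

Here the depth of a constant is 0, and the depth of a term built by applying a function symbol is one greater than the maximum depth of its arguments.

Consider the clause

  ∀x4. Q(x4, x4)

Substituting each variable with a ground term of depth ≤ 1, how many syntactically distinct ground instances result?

Ground terms of depth ≤ 1:
  With no function symbols every ground term is a constant, so there are exactly 2 ground terms at every depth bound.
  N_0 = 2
  N_1 = 2
  Explicitly: q, r.
So there are 2 ground terms available for substitution.
The variable x4 ranges independently over the available ground terms, and distinct assignments produce distinct instances.
Number of ground instances = 2.

2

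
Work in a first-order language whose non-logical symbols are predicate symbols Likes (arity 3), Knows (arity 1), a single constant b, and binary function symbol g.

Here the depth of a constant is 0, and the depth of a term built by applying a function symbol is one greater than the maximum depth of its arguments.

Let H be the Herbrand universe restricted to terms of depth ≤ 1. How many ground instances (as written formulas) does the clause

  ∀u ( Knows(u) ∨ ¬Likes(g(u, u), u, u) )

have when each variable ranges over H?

2

Ground terms of depth ≤ 1:
  Count level by level. With function symbols g/2, the terms of depth ≤ k are the 1 constant together with each function applied to depth-≤(k−1) tuples, so N_k = 1 + N_{k-1}^2.
  N_0 = 1
  N_1 = 1 + 1^2 = 2
  Explicitly: b, g(b, b).
So there are 2 ground terms available for substitution.
The variable u ranges independently over the available ground terms, and distinct assignments produce distinct instances.
Number of ground instances = 2.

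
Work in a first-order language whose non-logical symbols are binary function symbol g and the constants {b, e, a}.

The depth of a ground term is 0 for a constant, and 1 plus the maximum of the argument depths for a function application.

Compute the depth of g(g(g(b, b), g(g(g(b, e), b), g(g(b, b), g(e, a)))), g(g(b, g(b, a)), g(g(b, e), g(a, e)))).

depth(g(b, b)) = 1 + max(0, 0) = 1
depth(g(b, e)) = 1 + max(0, 0) = 1
depth(g(g(b, e), b)) = 1 + max(1, 0) = 2
depth(g(e, a)) = 1 + max(0, 0) = 1
depth(g(g(b, b), g(e, a))) = 1 + max(1, 1) = 2
depth(g(g(g(b, e), b), g(g(b, b), g(e, a)))) = 1 + max(2, 2) = 3
depth(g(g(b, b), g(g(g(b, e), b), g(g(b, b), g(e, a))))) = 1 + max(1, 3) = 4
depth(g(b, a)) = 1 + max(0, 0) = 1
depth(g(b, g(b, a))) = 1 + max(0, 1) = 2
depth(g(a, e)) = 1 + max(0, 0) = 1
depth(g(g(b, e), g(a, e))) = 1 + max(1, 1) = 2
depth(g(g(b, g(b, a)), g(g(b, e), g(a, e)))) = 1 + max(2, 2) = 3
depth(g(g(g(b, b), g(g(g(b, e), b), g(g(b, b), g(e, a)))), g(g(b, g(b, a)), g(g(b, e), g(a, e))))) = 1 + max(4, 3) = 5

5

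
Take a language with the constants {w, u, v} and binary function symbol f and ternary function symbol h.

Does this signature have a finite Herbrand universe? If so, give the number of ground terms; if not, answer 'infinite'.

The signature has at least one function symbol (f, arity 2) and at least one constant (w).
Iterating f gives infinitely many distinct ground terms: w, f(w, w), f(f(w, w), f(w, w)), ...
So the Herbrand universe is infinite.

infinite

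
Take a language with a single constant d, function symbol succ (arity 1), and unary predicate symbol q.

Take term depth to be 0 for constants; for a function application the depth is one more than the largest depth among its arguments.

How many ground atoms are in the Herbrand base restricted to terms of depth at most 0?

First count ground terms of depth ≤ 0.
Count level by level. With function symbols succ/1, the terms of depth ≤ k are the 1 constant together with each function applied to depth-≤(k−1) tuples, so N_k = 1 + N_{k-1}.
N_0 = 1
Explicitly: d.
So |H| = 1.
Ground atoms are formed by filling each argument slot of a predicate with a term from H, so an r-ary predicate gives |H|^r atoms:
  q: 1
Total ground atoms: 1.

1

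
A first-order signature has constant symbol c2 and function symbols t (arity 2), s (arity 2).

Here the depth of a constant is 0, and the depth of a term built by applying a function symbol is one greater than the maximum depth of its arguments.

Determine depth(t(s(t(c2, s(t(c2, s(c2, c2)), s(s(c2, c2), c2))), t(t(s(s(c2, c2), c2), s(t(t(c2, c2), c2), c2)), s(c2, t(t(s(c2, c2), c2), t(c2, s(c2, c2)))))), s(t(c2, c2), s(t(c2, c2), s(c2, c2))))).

depth(s(c2, c2)) = 1 + max(0, 0) = 1
depth(t(c2, s(c2, c2))) = 1 + max(0, 1) = 2
depth(s(s(c2, c2), c2)) = 1 + max(1, 0) = 2
depth(s(t(c2, s(c2, c2)), s(s(c2, c2), c2))) = 1 + max(2, 2) = 3
depth(t(c2, s(t(c2, s(c2, c2)), s(s(c2, c2), c2)))) = 1 + max(0, 3) = 4
depth(t(c2, c2)) = 1 + max(0, 0) = 1
depth(t(t(c2, c2), c2)) = 1 + max(1, 0) = 2
depth(s(t(t(c2, c2), c2), c2)) = 1 + max(2, 0) = 3
depth(t(s(s(c2, c2), c2), s(t(t(c2, c2), c2), c2))) = 1 + max(2, 3) = 4
depth(t(s(c2, c2), c2)) = 1 + max(1, 0) = 2
depth(t(t(s(c2, c2), c2), t(c2, s(c2, c2)))) = 1 + max(2, 2) = 3
depth(s(c2, t(t(s(c2, c2), c2), t(c2, s(c2, c2))))) = 1 + max(0, 3) = 4
depth(t(t(s(s(c2, c2), c2), s(t(t(c2, c2), c2), c2)), s(c2, t(t(s(c2, c2), c2), t(c2, s(c2, c2)))))) = 1 + max(4, 4) = 5
depth(s(t(c2, s(t(c2, s(c2, c2)), s(s(c2, c2), c2))), t(t(s(s(c2, c2), c2), s(t(t(c2, c2), c2), c2)), s(c2, t(t(s(c2, c2), c2), t(c2, s(c2, c2))))))) = 1 + max(4, 5) = 6
depth(s(t(c2, c2), s(c2, c2))) = 1 + max(1, 1) = 2
depth(s(t(c2, c2), s(t(c2, c2), s(c2, c2)))) = 1 + max(1, 2) = 3
depth(t(s(t(c2, s(t(c2, s(c2, c2)), s(s(c2, c2), c2))), t(t(s(s(c2, c2), c2), s(t(t(c2, c2), c2), c2)), s(c2, t(t(s(c2, c2), c2), t(c2, s(c2, c2)))))), s(t(c2, c2), s(t(c2, c2), s(c2, c2))))) = 1 + max(6, 3) = 7

7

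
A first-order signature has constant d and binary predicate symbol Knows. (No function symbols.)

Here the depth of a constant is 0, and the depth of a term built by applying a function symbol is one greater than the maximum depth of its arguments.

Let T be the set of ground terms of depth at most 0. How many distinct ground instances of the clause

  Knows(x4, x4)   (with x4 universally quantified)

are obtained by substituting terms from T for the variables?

1

Ground terms of depth ≤ 0:
  With no function symbols every ground term is a constant, so there is exactly 1 ground term at every depth bound.
  N_0 = 1
  Explicitly: d.
So there is exactly 1 ground term available for substitution.
The body mentions the single quantified variable x4; since ground terms form a free algebra, no two substitutions collapse to the same formula.
Number of ground instances = 1.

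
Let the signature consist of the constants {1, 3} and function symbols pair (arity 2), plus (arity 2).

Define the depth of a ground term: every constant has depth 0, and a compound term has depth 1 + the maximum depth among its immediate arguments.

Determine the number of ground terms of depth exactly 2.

Write N_k for the number of ground terms of depth ≤ k. A term of depth ≤ k is either a constant or a function symbol applied to arguments of depth ≤ k−1, so N_k = 2 + N_{k-1}^2 + N_{k-1}^2.
N_0 = 2
N_1 = 2 + 2^2 + 2^2 = 10
N_2 = 2 + 10^2 + 10^2 = 202
Terms of depth exactly 2: N_2 − N_1 = 202 − 10 = 192.

192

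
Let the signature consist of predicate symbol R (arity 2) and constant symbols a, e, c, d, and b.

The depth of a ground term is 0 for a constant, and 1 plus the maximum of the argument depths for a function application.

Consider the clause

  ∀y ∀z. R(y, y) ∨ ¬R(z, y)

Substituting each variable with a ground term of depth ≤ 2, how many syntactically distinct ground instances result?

Ground terms of depth ≤ 2:
  With no function symbols every ground term is a constant, so there are exactly 5 ground terms at every depth bound.
  N_0 = 5
  N_1 = 5
  N_2 = 5
  Explicitly: a, e, c, d, b.
So there are 5 ground terms available for substitution.
Each of y, z ranges independently over the available ground terms, and distinct assignments produce distinct instances.
Number of ground instances = 5^2 = 25.

25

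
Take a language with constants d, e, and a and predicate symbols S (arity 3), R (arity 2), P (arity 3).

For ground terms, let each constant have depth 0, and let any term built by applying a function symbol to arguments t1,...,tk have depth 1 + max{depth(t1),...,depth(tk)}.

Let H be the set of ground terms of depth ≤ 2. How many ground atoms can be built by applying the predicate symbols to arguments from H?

63

First count ground terms of depth ≤ 2.
With no function symbols every ground term is a constant, so there are exactly 3 ground terms at every depth bound.
N_0 = 3
N_1 = 3
N_2 = 3
So |H| = 3.
Ground atoms are formed by filling each argument slot of a predicate with a term from H, so an r-ary predicate gives |H|^r atoms:
  S: 3^3 = 27;  R: 3^2 = 9;  P: 3^3 = 27
Total ground atoms: 27 + 9 + 27 = 63.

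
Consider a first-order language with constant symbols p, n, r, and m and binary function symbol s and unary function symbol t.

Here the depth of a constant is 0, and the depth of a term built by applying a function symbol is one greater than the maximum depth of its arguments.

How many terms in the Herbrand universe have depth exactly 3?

364820

Let N_k count ground terms of depth at most k. Each non-constant term of depth ≤ k is some function symbol applied to depth-≤(k−1) arguments, giving N_k = 4 + N_{k-1}^2 + N_{k-1}.
N_0 = 4
N_1 = 4 + 4^2 + 4 = 24
N_2 = 4 + 24^2 + 24 = 604
N_3 = 4 + 604^2 + 604 = 365424
Terms of depth exactly 3: N_3 − N_2 = 365424 − 604 = 364820.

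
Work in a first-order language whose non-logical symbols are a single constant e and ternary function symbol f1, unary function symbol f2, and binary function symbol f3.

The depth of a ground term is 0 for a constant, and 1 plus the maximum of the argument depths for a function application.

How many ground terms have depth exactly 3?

621351

Write N_k for the number of ground terms of depth ≤ k. A term of depth ≤ k is either a constant or a function symbol applied to arguments of depth ≤ k−1, so N_k = 1 + N_{k-1}^3 + N_{k-1} + N_{k-1}^2.
N_0 = 1
N_1 = 1 + 1^3 + 1 + 1^2 = 4
N_2 = 1 + 4^3 + 4 + 4^2 = 85
N_3 = 1 + 85^3 + 85 + 85^2 = 621436
Terms of depth exactly 3: N_3 − N_2 = 621436 − 85 = 621351.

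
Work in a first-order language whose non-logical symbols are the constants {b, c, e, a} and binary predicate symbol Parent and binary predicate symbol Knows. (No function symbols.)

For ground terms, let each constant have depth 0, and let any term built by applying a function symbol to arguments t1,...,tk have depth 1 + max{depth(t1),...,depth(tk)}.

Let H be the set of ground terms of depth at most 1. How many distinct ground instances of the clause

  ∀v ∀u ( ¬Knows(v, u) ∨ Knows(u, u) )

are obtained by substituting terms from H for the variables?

Ground terms of depth ≤ 1:
  With no function symbols every ground term is a constant, so there are exactly 4 ground terms at every depth bound.
  N_0 = 4
  N_1 = 4
  Explicitly: b, c, e, a.
So there are 4 ground terms available for substitution.
There are 2 variables to instantiate (v, u), each occurring in at least one literal, so different choices give different ground instances.
Number of ground instances = 4^2 = 16.

16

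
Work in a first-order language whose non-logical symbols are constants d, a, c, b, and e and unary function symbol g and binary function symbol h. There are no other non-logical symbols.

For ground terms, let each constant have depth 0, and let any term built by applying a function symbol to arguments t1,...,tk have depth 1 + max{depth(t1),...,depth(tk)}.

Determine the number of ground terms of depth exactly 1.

30

Write N_k for the number of ground terms of depth ≤ k. A term of depth ≤ k is either a constant or a function symbol applied to arguments of depth ≤ k−1, so N_k = 5 + N_{k-1} + N_{k-1}^2.
N_0 = 5
N_1 = 5 + 5 + 5^2 = 35
Terms of depth exactly 1: N_1 − N_0 = 35 − 5 = 30.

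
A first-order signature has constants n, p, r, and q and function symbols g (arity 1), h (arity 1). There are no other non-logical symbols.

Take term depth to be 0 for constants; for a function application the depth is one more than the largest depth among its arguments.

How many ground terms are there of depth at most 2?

28

Let N_k count ground terms of depth at most k. Each non-constant term of depth ≤ k is some function symbol applied to depth-≤(k−1) arguments, giving N_k = 4 + N_{k-1} + N_{k-1}.
N_0 = 4
N_1 = 4 + 4 + 4 = 12
N_2 = 4 + 12 + 12 = 28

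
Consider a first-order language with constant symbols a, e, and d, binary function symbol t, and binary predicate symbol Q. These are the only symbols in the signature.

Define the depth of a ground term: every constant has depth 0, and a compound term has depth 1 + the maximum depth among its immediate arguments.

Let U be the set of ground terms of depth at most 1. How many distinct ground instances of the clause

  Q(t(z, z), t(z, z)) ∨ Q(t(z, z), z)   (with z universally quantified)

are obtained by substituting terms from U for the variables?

Ground terms of depth ≤ 1:
  Count level by level. With function symbols t/2, the terms of depth ≤ k are the 3 constants together with each function applied to depth-≤(k−1) tuples, so N_k = 3 + N_{k-1}^2.
  N_0 = 3
  N_1 = 3 + 3^2 = 12
  Explicitly: a, e, d, t(a, a), t(a, e), t(a, d), t(e, a), t(e, e), t(e, d), t(d, a), t(d, e), t(d, d).
So there are 12 ground terms available for substitution.
There is 1 variable to instantiate (z),  occurring in at least one literal, so different choices give different ground instances.
Number of ground instances = 12.

12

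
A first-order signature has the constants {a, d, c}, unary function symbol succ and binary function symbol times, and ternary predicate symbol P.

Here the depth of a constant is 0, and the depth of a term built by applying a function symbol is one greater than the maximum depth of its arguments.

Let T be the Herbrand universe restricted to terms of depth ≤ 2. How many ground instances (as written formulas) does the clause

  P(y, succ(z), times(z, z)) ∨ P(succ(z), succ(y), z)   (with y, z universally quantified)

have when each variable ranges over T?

Ground terms of depth ≤ 2:
  Write N_k for the number of ground terms of depth ≤ k. A term of depth ≤ k is either a constant or a function symbol applied to arguments of depth ≤ k−1, so N_k = 3 + N_{k-1} + N_{k-1}^2.
  N_0 = 3
  N_1 = 3 + 3 + 3^2 = 15
  N_2 = 3 + 15 + 15^2 = 243
So there are 243 ground terms available for substitution.
Each of y, z ranges independently over the available ground terms, and distinct assignments produce distinct instances.
Number of ground instances = 243^2 = 59049.

59049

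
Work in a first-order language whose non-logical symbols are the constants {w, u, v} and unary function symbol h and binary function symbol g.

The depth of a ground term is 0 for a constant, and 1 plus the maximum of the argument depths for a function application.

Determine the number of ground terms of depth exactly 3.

Let N_k = |{terms of depth ≤ k}|. Then N_0 = 3 and N_k = 3 + N_{k-1} + N_{k-1}^2 for k ≥ 1 (one summand per function symbol, arity giving the exponent).
N_0 = 3
N_1 = 3 + 3 + 3^2 = 15
N_2 = 3 + 15 + 15^2 = 243
N_3 = 3 + 243 + 243^2 = 59295
Terms of depth exactly 3: N_3 − N_2 = 59295 − 243 = 59052.

59052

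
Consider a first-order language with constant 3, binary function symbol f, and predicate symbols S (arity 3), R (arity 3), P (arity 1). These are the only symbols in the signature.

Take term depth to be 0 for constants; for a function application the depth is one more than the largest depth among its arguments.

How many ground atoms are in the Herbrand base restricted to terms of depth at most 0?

3

First count ground terms of depth ≤ 0.
Let N_k = |{terms of depth ≤ k}|. Then N_0 = 1 and N_k = 1 + N_{k-1}^2 for k ≥ 1 (one summand per function symbol, arity giving the exponent).
N_0 = 1
Explicitly: 3.
So |H| = 1.
Each predicate of arity r yields |H|^r ground atoms (one per choice of an r-tuple from H):
  S: 1^3 = 1;  R: 1^3 = 1;  P: 1
Total ground atoms: 1 + 1 + 1 = 3.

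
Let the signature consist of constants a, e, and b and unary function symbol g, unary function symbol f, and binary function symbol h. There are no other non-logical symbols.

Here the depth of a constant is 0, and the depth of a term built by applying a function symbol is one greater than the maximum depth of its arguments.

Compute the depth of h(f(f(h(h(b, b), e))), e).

depth(h(b, b)) = 1 + max(0, 0) = 1
depth(h(h(b, b), e)) = 1 + max(1, 0) = 2
depth(f(h(h(b, b), e))) = 1 + depth(h(h(b, b), e)) = 1 + 2 = 3
depth(f(f(h(h(b, b), e)))) = 1 + depth(f(h(h(b, b), e))) = 1 + 3 = 4
depth(h(f(f(h(h(b, b), e))), e)) = 1 + max(4, 0) = 5

5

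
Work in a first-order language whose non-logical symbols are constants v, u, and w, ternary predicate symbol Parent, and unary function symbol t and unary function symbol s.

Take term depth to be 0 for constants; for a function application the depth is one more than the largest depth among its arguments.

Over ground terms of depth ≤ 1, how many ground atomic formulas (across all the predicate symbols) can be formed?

First count ground terms of depth ≤ 1.
Let N_k count ground terms of depth at most k. Each non-constant term of depth ≤ k is some function symbol applied to depth-≤(k−1) arguments, giving N_k = 3 + N_{k-1} + N_{k-1}.
N_0 = 3
N_1 = 3 + 3 + 3 = 9
So |H| = 9.
Each predicate of arity r yields |H|^r ground atoms (one per choice of an r-tuple from H):
  Parent: 9^3 = 729
Total ground atoms: 729.

729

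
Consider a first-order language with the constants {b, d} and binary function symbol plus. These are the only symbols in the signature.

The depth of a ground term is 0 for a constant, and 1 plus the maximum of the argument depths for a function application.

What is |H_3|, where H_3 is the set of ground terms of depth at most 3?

1446

Count level by level. With function symbols plus/2, the terms of depth ≤ k are the 2 constants together with each function applied to depth-≤(k−1) tuples, so N_k = 2 + N_{k-1}^2.
N_0 = 2
N_1 = 2 + 2^2 = 6
N_2 = 2 + 6^2 = 38
N_3 = 2 + 38^2 = 1446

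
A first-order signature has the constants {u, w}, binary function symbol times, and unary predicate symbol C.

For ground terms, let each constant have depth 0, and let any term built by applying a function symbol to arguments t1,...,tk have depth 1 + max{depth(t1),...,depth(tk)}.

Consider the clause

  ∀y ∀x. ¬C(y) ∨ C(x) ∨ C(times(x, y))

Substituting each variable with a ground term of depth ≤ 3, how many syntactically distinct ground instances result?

Ground terms of depth ≤ 3:
  Let N_k count ground terms of depth at most k. Each non-constant term of depth ≤ k is some function symbol applied to depth-≤(k−1) arguments, giving N_k = 2 + N_{k-1}^2.
  N_0 = 2
  N_1 = 2 + 2^2 = 6
  N_2 = 2 + 6^2 = 38
  N_3 = 2 + 38^2 = 1446
So there are 1446 ground terms available for substitution.
The clause has 2 distinct variables (y, x), each appearing in the body. In the free term algebra distinct substitutions yield syntactically distinct ground instances.
Number of ground instances = 1446^2 = 2090916.

2090916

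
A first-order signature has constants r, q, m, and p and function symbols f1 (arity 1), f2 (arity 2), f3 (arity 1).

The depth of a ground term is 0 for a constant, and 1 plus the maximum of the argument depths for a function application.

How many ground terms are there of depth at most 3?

Write N_k for the number of ground terms of depth ≤ k. A term of depth ≤ k is either a constant or a function symbol applied to arguments of depth ≤ k−1, so N_k = 4 + N_{k-1} + N_{k-1}^2 + N_{k-1}.
N_0 = 4
N_1 = 4 + 4 + 4^2 + 4 = 28
N_2 = 4 + 28 + 28^2 + 28 = 844
N_3 = 4 + 844 + 844^2 + 844 = 714028

714028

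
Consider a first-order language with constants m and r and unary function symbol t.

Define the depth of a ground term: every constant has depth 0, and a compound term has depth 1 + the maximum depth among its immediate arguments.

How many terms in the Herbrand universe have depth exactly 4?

2

If N_k denotes the number of depth-≤k ground terms, the 2 constants give N_0 = 2, and each function symbol of arity r contributes N_{k-1}^r new terms at level k: N_k = 2 + N_{k-1}.
N_0 = 2
N_1 = 2 + 2 = 4
N_2 = 2 + 4 = 6
N_3 = 2 + 6 = 8
N_4 = 2 + 8 = 10
Terms of depth exactly 4: N_4 − N_3 = 10 − 8 = 2.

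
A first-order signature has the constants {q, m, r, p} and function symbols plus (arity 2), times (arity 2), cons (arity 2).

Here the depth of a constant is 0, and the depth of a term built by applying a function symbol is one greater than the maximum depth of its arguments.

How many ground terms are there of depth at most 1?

Write N_k for the number of ground terms of depth ≤ k. A term of depth ≤ k is either a constant or a function symbol applied to arguments of depth ≤ k−1, so N_k = 4 + N_{k-1}^2 + N_{k-1}^2 + N_{k-1}^2.
N_0 = 4
N_1 = 4 + 4^2 + 4^2 + 4^2 = 52

52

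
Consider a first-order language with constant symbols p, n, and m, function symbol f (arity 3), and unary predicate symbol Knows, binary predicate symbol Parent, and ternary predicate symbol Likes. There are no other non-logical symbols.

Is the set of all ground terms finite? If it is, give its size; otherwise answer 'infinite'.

infinite

The signature has at least one function symbol (f, arity 3) and at least one constant (p).
Iterating f gives infinitely many distinct ground terms: p, f(p, p, p), f(f(p, p, p), f(p, p, p), f(p, p, p)), ...
So the Herbrand universe is infinite.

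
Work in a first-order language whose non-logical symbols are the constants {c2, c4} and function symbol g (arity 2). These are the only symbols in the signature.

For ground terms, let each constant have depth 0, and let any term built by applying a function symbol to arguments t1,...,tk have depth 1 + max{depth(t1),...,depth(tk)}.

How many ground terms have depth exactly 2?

Count level by level. With function symbols g/2, the terms of depth ≤ k are the 2 constants together with each function applied to depth-≤(k−1) tuples, so N_k = 2 + N_{k-1}^2.
N_0 = 2
N_1 = 2 + 2^2 = 6
N_2 = 2 + 6^2 = 38
Terms of depth exactly 2: N_2 − N_1 = 38 − 6 = 32.

32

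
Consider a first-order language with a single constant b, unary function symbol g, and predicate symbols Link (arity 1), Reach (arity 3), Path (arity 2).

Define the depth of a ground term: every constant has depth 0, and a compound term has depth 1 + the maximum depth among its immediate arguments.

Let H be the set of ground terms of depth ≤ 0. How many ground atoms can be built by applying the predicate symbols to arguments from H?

First count ground terms of depth ≤ 0.
If N_k denotes the number of depth-≤k ground terms, the 1 constant gives N_0 = 1, and each function symbol of arity r contributes N_{k-1}^r new terms at level k: N_k = 1 + N_{k-1}.
N_0 = 1
So |H| = 1.
Each predicate of arity r yields |H|^r ground atoms (one per choice of an r-tuple from H):
  Link: 1;  Reach: 1^3 = 1;  Path: 1^2 = 1
Total ground atoms: 1 + 1 + 1 = 3.

3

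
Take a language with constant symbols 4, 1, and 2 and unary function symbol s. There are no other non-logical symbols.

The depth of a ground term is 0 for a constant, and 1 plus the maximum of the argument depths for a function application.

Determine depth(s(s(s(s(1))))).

depth(s(1)) = 1 + depth(1) = 1 + 0 = 1
depth(s(s(1))) = 1 + depth(s(1)) = 1 + 1 = 2
depth(s(s(s(1)))) = 1 + depth(s(s(1))) = 1 + 2 = 3
depth(s(s(s(s(1))))) = 1 + depth(s(s(s(1)))) = 1 + 3 = 4

4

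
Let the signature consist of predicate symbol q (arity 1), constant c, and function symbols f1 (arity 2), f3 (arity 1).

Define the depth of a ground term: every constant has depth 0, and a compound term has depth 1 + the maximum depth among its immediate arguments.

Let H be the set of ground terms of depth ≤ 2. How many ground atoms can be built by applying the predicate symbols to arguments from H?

13

First count ground terms of depth ≤ 2.
Write N_k for the number of ground terms of depth ≤ k. A term of depth ≤ k is either a constant or a function symbol applied to arguments of depth ≤ k−1, so N_k = 1 + N_{k-1}^2 + N_{k-1}.
N_0 = 1
N_1 = 1 + 1^2 + 1 = 3
N_2 = 1 + 3^2 + 3 = 13
So |H| = 13.
For each predicate symbol, the number of ground atoms is |H| raised to its arity; summing:
  q: 13
Total ground atoms: 13.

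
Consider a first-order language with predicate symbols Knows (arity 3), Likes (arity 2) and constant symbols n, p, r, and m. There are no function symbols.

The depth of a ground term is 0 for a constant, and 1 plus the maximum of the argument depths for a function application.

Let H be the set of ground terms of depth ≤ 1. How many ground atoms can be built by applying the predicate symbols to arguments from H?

80

First count ground terms of depth ≤ 1.
With no function symbols every ground term is a constant, so there are exactly 4 ground terms at every depth bound.
N_0 = 4
N_1 = 4
So |H| = 4.
Ground atoms are formed by filling each argument slot of a predicate with a term from H, so an r-ary predicate gives |H|^r atoms:
  Knows: 4^3 = 64;  Likes: 4^2 = 16
Total ground atoms: 64 + 16 = 80.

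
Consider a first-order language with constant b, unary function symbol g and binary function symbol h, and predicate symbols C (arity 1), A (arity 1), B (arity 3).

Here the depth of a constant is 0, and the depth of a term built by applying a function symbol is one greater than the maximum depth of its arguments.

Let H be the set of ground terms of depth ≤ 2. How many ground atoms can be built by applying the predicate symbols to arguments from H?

First count ground terms of depth ≤ 2.
Write N_k for the number of ground terms of depth ≤ k. A term of depth ≤ k is either a constant or a function symbol applied to arguments of depth ≤ k−1, so N_k = 1 + N_{k-1} + N_{k-1}^2.
N_0 = 1
N_1 = 1 + 1 + 1^2 = 3
N_2 = 1 + 3 + 3^2 = 13
So |H| = 13.
For each predicate symbol, the number of ground atoms is |H| raised to its arity; summing:
  C: 13;  A: 13;  B: 13^3 = 2197
Total ground atoms: 13 + 13 + 2197 = 2223.

2223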